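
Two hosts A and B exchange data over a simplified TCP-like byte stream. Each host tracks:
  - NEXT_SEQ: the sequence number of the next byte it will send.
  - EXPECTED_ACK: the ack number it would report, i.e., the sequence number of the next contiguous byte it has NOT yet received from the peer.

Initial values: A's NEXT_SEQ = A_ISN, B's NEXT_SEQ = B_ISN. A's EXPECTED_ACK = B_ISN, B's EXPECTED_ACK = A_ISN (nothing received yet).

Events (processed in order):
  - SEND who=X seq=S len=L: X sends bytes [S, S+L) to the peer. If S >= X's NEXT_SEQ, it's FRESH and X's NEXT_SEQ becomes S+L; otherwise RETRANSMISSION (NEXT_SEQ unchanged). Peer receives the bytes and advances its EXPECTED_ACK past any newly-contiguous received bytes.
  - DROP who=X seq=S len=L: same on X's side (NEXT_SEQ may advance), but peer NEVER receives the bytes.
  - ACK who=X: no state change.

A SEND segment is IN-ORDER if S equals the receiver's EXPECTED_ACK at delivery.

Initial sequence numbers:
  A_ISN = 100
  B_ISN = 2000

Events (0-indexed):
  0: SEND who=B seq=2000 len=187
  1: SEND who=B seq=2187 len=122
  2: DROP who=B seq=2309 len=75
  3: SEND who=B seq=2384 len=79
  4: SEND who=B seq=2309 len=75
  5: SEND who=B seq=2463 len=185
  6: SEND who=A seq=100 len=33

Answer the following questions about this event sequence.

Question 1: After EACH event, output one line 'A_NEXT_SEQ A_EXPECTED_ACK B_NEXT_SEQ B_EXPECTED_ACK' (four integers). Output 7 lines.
100 2187 2187 100
100 2309 2309 100
100 2309 2384 100
100 2309 2463 100
100 2463 2463 100
100 2648 2648 100
133 2648 2648 133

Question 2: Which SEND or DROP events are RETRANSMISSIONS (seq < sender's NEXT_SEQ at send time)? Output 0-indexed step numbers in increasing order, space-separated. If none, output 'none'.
Answer: 4

Derivation:
Step 0: SEND seq=2000 -> fresh
Step 1: SEND seq=2187 -> fresh
Step 2: DROP seq=2309 -> fresh
Step 3: SEND seq=2384 -> fresh
Step 4: SEND seq=2309 -> retransmit
Step 5: SEND seq=2463 -> fresh
Step 6: SEND seq=100 -> fresh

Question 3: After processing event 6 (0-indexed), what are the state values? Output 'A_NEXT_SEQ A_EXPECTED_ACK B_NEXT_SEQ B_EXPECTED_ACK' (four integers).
After event 0: A_seq=100 A_ack=2187 B_seq=2187 B_ack=100
After event 1: A_seq=100 A_ack=2309 B_seq=2309 B_ack=100
After event 2: A_seq=100 A_ack=2309 B_seq=2384 B_ack=100
After event 3: A_seq=100 A_ack=2309 B_seq=2463 B_ack=100
After event 4: A_seq=100 A_ack=2463 B_seq=2463 B_ack=100
After event 5: A_seq=100 A_ack=2648 B_seq=2648 B_ack=100
After event 6: A_seq=133 A_ack=2648 B_seq=2648 B_ack=133

133 2648 2648 133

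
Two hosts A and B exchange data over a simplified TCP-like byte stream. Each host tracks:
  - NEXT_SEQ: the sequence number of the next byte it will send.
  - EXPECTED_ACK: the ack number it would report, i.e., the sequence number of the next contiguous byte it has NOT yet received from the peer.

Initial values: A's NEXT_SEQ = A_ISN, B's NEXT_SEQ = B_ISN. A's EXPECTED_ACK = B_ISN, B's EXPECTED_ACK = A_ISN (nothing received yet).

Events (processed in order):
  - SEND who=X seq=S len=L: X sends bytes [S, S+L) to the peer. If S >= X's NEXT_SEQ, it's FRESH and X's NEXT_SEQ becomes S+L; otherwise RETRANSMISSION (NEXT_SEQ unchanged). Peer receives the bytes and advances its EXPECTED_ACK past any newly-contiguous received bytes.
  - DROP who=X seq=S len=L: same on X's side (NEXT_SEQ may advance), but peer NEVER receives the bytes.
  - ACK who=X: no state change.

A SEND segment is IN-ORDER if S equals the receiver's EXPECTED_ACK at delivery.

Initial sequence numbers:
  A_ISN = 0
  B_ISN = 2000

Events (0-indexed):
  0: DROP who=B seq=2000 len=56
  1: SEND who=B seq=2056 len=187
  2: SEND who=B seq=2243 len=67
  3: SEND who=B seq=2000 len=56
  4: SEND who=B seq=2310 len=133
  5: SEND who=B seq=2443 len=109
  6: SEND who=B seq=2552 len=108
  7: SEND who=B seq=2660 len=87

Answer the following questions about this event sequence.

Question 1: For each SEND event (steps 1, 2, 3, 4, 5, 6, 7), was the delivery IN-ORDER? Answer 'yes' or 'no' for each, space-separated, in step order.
Answer: no no yes yes yes yes yes

Derivation:
Step 1: SEND seq=2056 -> out-of-order
Step 2: SEND seq=2243 -> out-of-order
Step 3: SEND seq=2000 -> in-order
Step 4: SEND seq=2310 -> in-order
Step 5: SEND seq=2443 -> in-order
Step 6: SEND seq=2552 -> in-order
Step 7: SEND seq=2660 -> in-order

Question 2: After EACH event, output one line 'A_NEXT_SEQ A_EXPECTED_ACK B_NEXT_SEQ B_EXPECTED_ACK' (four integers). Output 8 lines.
0 2000 2056 0
0 2000 2243 0
0 2000 2310 0
0 2310 2310 0
0 2443 2443 0
0 2552 2552 0
0 2660 2660 0
0 2747 2747 0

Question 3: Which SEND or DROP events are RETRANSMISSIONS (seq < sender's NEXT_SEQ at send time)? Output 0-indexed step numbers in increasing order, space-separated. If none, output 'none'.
Answer: 3

Derivation:
Step 0: DROP seq=2000 -> fresh
Step 1: SEND seq=2056 -> fresh
Step 2: SEND seq=2243 -> fresh
Step 3: SEND seq=2000 -> retransmit
Step 4: SEND seq=2310 -> fresh
Step 5: SEND seq=2443 -> fresh
Step 6: SEND seq=2552 -> fresh
Step 7: SEND seq=2660 -> fresh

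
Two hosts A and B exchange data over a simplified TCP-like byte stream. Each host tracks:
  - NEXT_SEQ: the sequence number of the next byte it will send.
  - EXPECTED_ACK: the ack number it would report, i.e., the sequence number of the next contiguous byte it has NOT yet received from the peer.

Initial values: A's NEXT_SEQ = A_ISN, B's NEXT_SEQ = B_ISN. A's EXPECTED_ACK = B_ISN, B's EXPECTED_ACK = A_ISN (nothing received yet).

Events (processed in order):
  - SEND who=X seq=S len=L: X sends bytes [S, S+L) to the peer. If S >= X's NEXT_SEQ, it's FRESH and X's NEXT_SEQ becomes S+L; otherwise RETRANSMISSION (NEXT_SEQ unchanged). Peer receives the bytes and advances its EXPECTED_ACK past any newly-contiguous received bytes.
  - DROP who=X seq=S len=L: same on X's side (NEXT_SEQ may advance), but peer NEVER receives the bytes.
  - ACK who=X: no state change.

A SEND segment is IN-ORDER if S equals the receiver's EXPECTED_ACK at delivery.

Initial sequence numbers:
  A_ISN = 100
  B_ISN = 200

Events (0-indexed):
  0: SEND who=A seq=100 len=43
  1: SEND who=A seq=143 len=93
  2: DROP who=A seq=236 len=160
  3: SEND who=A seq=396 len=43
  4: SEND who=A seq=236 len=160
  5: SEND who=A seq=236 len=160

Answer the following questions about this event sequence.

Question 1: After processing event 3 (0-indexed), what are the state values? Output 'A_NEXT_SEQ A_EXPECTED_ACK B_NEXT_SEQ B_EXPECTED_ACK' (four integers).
After event 0: A_seq=143 A_ack=200 B_seq=200 B_ack=143
After event 1: A_seq=236 A_ack=200 B_seq=200 B_ack=236
After event 2: A_seq=396 A_ack=200 B_seq=200 B_ack=236
After event 3: A_seq=439 A_ack=200 B_seq=200 B_ack=236

439 200 200 236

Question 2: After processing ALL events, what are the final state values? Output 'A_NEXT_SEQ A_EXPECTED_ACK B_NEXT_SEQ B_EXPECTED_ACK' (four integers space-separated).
After event 0: A_seq=143 A_ack=200 B_seq=200 B_ack=143
After event 1: A_seq=236 A_ack=200 B_seq=200 B_ack=236
After event 2: A_seq=396 A_ack=200 B_seq=200 B_ack=236
After event 3: A_seq=439 A_ack=200 B_seq=200 B_ack=236
After event 4: A_seq=439 A_ack=200 B_seq=200 B_ack=439
After event 5: A_seq=439 A_ack=200 B_seq=200 B_ack=439

Answer: 439 200 200 439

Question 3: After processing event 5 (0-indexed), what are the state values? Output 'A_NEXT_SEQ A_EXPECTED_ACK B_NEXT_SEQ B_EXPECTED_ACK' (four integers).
After event 0: A_seq=143 A_ack=200 B_seq=200 B_ack=143
After event 1: A_seq=236 A_ack=200 B_seq=200 B_ack=236
After event 2: A_seq=396 A_ack=200 B_seq=200 B_ack=236
After event 3: A_seq=439 A_ack=200 B_seq=200 B_ack=236
After event 4: A_seq=439 A_ack=200 B_seq=200 B_ack=439
After event 5: A_seq=439 A_ack=200 B_seq=200 B_ack=439

439 200 200 439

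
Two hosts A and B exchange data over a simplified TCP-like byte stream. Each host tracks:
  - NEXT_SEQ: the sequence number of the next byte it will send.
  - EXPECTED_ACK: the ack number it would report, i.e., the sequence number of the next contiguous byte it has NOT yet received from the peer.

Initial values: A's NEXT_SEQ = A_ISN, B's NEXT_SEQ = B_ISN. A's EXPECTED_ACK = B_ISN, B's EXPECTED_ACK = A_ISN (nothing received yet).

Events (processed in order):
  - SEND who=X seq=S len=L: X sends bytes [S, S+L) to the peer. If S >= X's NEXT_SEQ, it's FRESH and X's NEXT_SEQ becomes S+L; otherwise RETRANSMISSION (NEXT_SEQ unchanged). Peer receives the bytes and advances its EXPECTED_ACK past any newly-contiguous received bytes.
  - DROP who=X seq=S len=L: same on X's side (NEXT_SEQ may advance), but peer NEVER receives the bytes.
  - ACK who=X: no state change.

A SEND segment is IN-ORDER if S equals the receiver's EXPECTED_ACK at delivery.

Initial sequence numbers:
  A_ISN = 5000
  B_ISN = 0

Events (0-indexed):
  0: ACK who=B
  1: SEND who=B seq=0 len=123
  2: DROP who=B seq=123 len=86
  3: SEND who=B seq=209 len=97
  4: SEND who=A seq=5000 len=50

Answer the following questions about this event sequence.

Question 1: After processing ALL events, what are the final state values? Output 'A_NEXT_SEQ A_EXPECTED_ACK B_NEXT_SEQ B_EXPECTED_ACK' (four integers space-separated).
After event 0: A_seq=5000 A_ack=0 B_seq=0 B_ack=5000
After event 1: A_seq=5000 A_ack=123 B_seq=123 B_ack=5000
After event 2: A_seq=5000 A_ack=123 B_seq=209 B_ack=5000
After event 3: A_seq=5000 A_ack=123 B_seq=306 B_ack=5000
After event 4: A_seq=5050 A_ack=123 B_seq=306 B_ack=5050

Answer: 5050 123 306 5050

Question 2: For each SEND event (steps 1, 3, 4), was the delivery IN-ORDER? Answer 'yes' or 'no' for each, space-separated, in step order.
Step 1: SEND seq=0 -> in-order
Step 3: SEND seq=209 -> out-of-order
Step 4: SEND seq=5000 -> in-order

Answer: yes no yes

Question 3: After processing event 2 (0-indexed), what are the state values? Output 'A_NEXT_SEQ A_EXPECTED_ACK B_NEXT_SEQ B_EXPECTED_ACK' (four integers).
After event 0: A_seq=5000 A_ack=0 B_seq=0 B_ack=5000
After event 1: A_seq=5000 A_ack=123 B_seq=123 B_ack=5000
After event 2: A_seq=5000 A_ack=123 B_seq=209 B_ack=5000

5000 123 209 5000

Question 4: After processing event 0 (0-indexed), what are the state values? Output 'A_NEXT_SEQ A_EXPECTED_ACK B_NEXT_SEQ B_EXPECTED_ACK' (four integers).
After event 0: A_seq=5000 A_ack=0 B_seq=0 B_ack=5000

5000 0 0 5000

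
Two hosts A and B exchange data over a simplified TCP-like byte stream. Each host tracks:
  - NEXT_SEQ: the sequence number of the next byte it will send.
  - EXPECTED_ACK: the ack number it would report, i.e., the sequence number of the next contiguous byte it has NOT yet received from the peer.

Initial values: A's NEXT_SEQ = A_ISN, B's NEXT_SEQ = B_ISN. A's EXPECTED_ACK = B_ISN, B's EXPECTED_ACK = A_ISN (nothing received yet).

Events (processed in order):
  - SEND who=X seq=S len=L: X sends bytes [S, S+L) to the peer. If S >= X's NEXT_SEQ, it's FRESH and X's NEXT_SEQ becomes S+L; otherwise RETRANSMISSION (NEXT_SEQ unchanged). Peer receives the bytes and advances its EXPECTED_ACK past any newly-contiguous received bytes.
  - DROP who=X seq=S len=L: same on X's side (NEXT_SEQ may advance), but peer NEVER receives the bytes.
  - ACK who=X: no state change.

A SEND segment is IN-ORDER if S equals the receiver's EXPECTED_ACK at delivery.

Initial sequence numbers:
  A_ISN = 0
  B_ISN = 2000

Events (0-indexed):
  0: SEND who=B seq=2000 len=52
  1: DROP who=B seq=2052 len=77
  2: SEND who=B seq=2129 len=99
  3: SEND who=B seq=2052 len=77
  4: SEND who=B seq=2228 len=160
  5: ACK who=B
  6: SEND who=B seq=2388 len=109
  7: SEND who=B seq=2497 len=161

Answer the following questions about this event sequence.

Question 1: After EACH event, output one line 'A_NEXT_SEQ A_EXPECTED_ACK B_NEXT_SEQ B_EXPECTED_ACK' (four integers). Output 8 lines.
0 2052 2052 0
0 2052 2129 0
0 2052 2228 0
0 2228 2228 0
0 2388 2388 0
0 2388 2388 0
0 2497 2497 0
0 2658 2658 0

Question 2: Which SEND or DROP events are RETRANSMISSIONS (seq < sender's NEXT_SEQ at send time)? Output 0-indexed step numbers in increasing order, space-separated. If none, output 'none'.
Step 0: SEND seq=2000 -> fresh
Step 1: DROP seq=2052 -> fresh
Step 2: SEND seq=2129 -> fresh
Step 3: SEND seq=2052 -> retransmit
Step 4: SEND seq=2228 -> fresh
Step 6: SEND seq=2388 -> fresh
Step 7: SEND seq=2497 -> fresh

Answer: 3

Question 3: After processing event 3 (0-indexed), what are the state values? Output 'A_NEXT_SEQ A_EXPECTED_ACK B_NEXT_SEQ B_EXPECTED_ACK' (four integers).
After event 0: A_seq=0 A_ack=2052 B_seq=2052 B_ack=0
After event 1: A_seq=0 A_ack=2052 B_seq=2129 B_ack=0
After event 2: A_seq=0 A_ack=2052 B_seq=2228 B_ack=0
After event 3: A_seq=0 A_ack=2228 B_seq=2228 B_ack=0

0 2228 2228 0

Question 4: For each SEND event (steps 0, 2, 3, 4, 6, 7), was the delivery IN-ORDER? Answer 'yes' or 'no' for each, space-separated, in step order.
Step 0: SEND seq=2000 -> in-order
Step 2: SEND seq=2129 -> out-of-order
Step 3: SEND seq=2052 -> in-order
Step 4: SEND seq=2228 -> in-order
Step 6: SEND seq=2388 -> in-order
Step 7: SEND seq=2497 -> in-order

Answer: yes no yes yes yes yes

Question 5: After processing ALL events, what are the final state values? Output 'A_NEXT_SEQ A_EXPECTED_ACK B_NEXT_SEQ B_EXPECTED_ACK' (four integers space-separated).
Answer: 0 2658 2658 0

Derivation:
After event 0: A_seq=0 A_ack=2052 B_seq=2052 B_ack=0
After event 1: A_seq=0 A_ack=2052 B_seq=2129 B_ack=0
After event 2: A_seq=0 A_ack=2052 B_seq=2228 B_ack=0
After event 3: A_seq=0 A_ack=2228 B_seq=2228 B_ack=0
After event 4: A_seq=0 A_ack=2388 B_seq=2388 B_ack=0
After event 5: A_seq=0 A_ack=2388 B_seq=2388 B_ack=0
After event 6: A_seq=0 A_ack=2497 B_seq=2497 B_ack=0
After event 7: A_seq=0 A_ack=2658 B_seq=2658 B_ack=0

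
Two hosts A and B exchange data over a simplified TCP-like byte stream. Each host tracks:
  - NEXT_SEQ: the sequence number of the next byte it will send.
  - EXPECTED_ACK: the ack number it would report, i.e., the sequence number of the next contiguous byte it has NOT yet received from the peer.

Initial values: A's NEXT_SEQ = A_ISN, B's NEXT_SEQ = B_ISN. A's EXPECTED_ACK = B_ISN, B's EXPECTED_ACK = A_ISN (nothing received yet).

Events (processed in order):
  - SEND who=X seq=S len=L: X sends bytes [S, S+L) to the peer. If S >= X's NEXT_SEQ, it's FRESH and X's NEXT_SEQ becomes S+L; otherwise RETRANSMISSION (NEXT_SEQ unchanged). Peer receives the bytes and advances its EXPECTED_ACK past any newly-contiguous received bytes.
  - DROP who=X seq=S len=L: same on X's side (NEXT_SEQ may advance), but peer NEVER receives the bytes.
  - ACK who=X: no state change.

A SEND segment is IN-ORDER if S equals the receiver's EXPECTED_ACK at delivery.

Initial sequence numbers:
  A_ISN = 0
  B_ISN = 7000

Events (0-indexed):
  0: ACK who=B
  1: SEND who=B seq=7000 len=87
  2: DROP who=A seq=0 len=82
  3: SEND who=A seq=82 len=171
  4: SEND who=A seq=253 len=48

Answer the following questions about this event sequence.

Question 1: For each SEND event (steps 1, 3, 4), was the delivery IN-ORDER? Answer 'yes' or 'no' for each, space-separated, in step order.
Answer: yes no no

Derivation:
Step 1: SEND seq=7000 -> in-order
Step 3: SEND seq=82 -> out-of-order
Step 4: SEND seq=253 -> out-of-order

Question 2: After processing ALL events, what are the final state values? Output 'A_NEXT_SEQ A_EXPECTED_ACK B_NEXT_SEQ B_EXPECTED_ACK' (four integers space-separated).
Answer: 301 7087 7087 0

Derivation:
After event 0: A_seq=0 A_ack=7000 B_seq=7000 B_ack=0
After event 1: A_seq=0 A_ack=7087 B_seq=7087 B_ack=0
After event 2: A_seq=82 A_ack=7087 B_seq=7087 B_ack=0
After event 3: A_seq=253 A_ack=7087 B_seq=7087 B_ack=0
After event 4: A_seq=301 A_ack=7087 B_seq=7087 B_ack=0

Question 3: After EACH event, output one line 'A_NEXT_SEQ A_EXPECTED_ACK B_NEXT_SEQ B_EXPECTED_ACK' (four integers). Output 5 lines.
0 7000 7000 0
0 7087 7087 0
82 7087 7087 0
253 7087 7087 0
301 7087 7087 0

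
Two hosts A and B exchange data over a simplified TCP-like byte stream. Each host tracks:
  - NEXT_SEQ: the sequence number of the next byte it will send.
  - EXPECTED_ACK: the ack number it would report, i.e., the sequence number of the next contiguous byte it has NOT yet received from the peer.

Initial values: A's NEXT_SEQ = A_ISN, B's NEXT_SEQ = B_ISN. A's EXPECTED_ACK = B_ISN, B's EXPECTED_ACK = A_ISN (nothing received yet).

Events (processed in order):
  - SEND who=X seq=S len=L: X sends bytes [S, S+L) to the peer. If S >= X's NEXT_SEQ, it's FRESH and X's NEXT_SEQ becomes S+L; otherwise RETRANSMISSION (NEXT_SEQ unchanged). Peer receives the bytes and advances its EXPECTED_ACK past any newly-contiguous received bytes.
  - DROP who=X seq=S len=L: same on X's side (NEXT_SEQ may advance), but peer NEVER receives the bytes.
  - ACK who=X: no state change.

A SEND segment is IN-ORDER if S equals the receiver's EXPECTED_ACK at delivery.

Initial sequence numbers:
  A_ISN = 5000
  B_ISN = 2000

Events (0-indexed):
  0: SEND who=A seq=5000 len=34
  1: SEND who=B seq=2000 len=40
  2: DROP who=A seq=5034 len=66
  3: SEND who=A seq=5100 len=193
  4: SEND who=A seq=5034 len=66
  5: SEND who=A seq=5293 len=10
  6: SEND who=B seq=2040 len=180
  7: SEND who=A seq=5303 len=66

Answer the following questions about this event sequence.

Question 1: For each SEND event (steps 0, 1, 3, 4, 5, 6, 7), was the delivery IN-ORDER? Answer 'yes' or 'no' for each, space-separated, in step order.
Step 0: SEND seq=5000 -> in-order
Step 1: SEND seq=2000 -> in-order
Step 3: SEND seq=5100 -> out-of-order
Step 4: SEND seq=5034 -> in-order
Step 5: SEND seq=5293 -> in-order
Step 6: SEND seq=2040 -> in-order
Step 7: SEND seq=5303 -> in-order

Answer: yes yes no yes yes yes yes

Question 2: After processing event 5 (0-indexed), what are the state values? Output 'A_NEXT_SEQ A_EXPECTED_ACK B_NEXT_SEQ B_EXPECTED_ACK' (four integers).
After event 0: A_seq=5034 A_ack=2000 B_seq=2000 B_ack=5034
After event 1: A_seq=5034 A_ack=2040 B_seq=2040 B_ack=5034
After event 2: A_seq=5100 A_ack=2040 B_seq=2040 B_ack=5034
After event 3: A_seq=5293 A_ack=2040 B_seq=2040 B_ack=5034
After event 4: A_seq=5293 A_ack=2040 B_seq=2040 B_ack=5293
After event 5: A_seq=5303 A_ack=2040 B_seq=2040 B_ack=5303

5303 2040 2040 5303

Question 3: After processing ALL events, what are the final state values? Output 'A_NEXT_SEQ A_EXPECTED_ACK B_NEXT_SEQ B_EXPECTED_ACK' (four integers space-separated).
Answer: 5369 2220 2220 5369

Derivation:
After event 0: A_seq=5034 A_ack=2000 B_seq=2000 B_ack=5034
After event 1: A_seq=5034 A_ack=2040 B_seq=2040 B_ack=5034
After event 2: A_seq=5100 A_ack=2040 B_seq=2040 B_ack=5034
After event 3: A_seq=5293 A_ack=2040 B_seq=2040 B_ack=5034
After event 4: A_seq=5293 A_ack=2040 B_seq=2040 B_ack=5293
After event 5: A_seq=5303 A_ack=2040 B_seq=2040 B_ack=5303
After event 6: A_seq=5303 A_ack=2220 B_seq=2220 B_ack=5303
After event 7: A_seq=5369 A_ack=2220 B_seq=2220 B_ack=5369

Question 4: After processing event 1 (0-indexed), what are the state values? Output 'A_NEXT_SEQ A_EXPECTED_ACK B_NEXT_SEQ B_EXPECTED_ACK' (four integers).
After event 0: A_seq=5034 A_ack=2000 B_seq=2000 B_ack=5034
After event 1: A_seq=5034 A_ack=2040 B_seq=2040 B_ack=5034

5034 2040 2040 5034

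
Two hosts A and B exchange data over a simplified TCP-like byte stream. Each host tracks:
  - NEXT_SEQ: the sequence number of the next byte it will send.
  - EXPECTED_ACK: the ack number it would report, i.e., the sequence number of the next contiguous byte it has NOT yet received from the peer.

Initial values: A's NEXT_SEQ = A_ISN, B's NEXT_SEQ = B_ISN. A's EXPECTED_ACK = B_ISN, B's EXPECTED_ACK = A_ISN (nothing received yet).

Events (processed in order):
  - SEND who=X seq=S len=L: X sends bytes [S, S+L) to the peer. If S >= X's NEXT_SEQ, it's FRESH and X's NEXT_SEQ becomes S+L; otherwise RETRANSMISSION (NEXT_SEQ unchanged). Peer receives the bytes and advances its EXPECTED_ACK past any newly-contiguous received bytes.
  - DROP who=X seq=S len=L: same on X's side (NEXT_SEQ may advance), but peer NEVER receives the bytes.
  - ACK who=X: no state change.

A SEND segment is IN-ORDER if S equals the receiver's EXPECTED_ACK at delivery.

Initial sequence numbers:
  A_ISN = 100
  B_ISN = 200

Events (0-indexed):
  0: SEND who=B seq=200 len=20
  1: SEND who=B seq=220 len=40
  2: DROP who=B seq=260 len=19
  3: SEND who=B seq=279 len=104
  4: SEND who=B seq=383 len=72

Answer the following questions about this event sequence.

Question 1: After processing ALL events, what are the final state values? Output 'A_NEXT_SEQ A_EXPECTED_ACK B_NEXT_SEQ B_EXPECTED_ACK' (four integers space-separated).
After event 0: A_seq=100 A_ack=220 B_seq=220 B_ack=100
After event 1: A_seq=100 A_ack=260 B_seq=260 B_ack=100
After event 2: A_seq=100 A_ack=260 B_seq=279 B_ack=100
After event 3: A_seq=100 A_ack=260 B_seq=383 B_ack=100
After event 4: A_seq=100 A_ack=260 B_seq=455 B_ack=100

Answer: 100 260 455 100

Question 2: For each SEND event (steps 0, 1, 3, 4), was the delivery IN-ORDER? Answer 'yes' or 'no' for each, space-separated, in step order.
Answer: yes yes no no

Derivation:
Step 0: SEND seq=200 -> in-order
Step 1: SEND seq=220 -> in-order
Step 3: SEND seq=279 -> out-of-order
Step 4: SEND seq=383 -> out-of-order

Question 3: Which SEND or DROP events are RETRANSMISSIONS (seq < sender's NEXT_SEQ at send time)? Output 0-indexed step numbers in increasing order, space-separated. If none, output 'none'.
Step 0: SEND seq=200 -> fresh
Step 1: SEND seq=220 -> fresh
Step 2: DROP seq=260 -> fresh
Step 3: SEND seq=279 -> fresh
Step 4: SEND seq=383 -> fresh

Answer: none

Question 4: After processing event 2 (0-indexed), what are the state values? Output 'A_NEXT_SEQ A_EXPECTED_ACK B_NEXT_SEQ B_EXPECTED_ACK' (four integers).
After event 0: A_seq=100 A_ack=220 B_seq=220 B_ack=100
After event 1: A_seq=100 A_ack=260 B_seq=260 B_ack=100
After event 2: A_seq=100 A_ack=260 B_seq=279 B_ack=100

100 260 279 100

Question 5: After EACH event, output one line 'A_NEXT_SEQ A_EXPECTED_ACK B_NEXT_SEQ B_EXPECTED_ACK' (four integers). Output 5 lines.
100 220 220 100
100 260 260 100
100 260 279 100
100 260 383 100
100 260 455 100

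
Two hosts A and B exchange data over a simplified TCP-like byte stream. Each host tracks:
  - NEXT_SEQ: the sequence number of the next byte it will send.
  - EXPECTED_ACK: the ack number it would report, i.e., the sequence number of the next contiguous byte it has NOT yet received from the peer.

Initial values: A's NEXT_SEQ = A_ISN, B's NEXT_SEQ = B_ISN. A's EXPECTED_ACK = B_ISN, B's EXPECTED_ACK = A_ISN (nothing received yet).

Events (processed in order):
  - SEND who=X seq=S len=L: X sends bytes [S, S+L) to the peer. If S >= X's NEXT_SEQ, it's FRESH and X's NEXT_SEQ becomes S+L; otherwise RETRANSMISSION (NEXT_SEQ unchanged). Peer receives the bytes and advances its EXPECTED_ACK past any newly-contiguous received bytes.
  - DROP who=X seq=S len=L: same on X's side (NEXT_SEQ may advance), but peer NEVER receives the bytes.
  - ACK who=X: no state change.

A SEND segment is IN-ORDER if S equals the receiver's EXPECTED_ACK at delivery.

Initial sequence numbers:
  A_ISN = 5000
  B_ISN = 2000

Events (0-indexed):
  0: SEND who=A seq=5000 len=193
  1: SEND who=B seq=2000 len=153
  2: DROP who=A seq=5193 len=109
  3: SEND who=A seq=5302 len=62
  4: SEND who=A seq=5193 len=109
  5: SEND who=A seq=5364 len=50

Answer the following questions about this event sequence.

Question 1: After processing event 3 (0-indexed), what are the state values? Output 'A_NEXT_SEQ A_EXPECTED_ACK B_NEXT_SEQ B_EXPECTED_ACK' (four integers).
After event 0: A_seq=5193 A_ack=2000 B_seq=2000 B_ack=5193
After event 1: A_seq=5193 A_ack=2153 B_seq=2153 B_ack=5193
After event 2: A_seq=5302 A_ack=2153 B_seq=2153 B_ack=5193
After event 3: A_seq=5364 A_ack=2153 B_seq=2153 B_ack=5193

5364 2153 2153 5193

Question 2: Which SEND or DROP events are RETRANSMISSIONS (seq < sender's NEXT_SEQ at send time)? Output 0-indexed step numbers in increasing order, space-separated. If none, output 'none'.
Answer: 4

Derivation:
Step 0: SEND seq=5000 -> fresh
Step 1: SEND seq=2000 -> fresh
Step 2: DROP seq=5193 -> fresh
Step 3: SEND seq=5302 -> fresh
Step 4: SEND seq=5193 -> retransmit
Step 5: SEND seq=5364 -> fresh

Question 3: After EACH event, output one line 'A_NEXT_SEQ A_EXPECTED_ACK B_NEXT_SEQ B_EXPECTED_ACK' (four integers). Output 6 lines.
5193 2000 2000 5193
5193 2153 2153 5193
5302 2153 2153 5193
5364 2153 2153 5193
5364 2153 2153 5364
5414 2153 2153 5414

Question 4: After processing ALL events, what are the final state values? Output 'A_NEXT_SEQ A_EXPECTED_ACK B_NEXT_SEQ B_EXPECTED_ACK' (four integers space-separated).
After event 0: A_seq=5193 A_ack=2000 B_seq=2000 B_ack=5193
After event 1: A_seq=5193 A_ack=2153 B_seq=2153 B_ack=5193
After event 2: A_seq=5302 A_ack=2153 B_seq=2153 B_ack=5193
After event 3: A_seq=5364 A_ack=2153 B_seq=2153 B_ack=5193
After event 4: A_seq=5364 A_ack=2153 B_seq=2153 B_ack=5364
After event 5: A_seq=5414 A_ack=2153 B_seq=2153 B_ack=5414

Answer: 5414 2153 2153 5414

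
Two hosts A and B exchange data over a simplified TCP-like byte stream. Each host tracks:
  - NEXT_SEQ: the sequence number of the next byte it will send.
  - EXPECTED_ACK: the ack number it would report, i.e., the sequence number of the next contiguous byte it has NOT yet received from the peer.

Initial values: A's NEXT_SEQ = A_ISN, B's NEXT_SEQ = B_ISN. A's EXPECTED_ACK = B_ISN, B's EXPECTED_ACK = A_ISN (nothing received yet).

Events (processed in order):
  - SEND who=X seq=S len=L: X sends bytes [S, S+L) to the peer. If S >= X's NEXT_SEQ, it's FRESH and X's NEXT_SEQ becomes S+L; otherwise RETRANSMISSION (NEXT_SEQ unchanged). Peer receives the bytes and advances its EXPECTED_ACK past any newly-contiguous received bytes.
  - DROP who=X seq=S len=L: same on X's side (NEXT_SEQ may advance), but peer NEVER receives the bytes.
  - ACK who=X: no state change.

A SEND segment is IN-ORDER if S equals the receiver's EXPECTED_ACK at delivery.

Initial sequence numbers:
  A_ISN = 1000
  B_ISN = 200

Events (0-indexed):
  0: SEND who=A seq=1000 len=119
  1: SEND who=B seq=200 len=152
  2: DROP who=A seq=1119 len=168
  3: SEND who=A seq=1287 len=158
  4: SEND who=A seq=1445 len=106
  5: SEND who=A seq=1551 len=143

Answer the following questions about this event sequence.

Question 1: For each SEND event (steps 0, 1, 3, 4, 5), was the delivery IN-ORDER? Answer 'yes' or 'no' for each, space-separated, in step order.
Answer: yes yes no no no

Derivation:
Step 0: SEND seq=1000 -> in-order
Step 1: SEND seq=200 -> in-order
Step 3: SEND seq=1287 -> out-of-order
Step 4: SEND seq=1445 -> out-of-order
Step 5: SEND seq=1551 -> out-of-order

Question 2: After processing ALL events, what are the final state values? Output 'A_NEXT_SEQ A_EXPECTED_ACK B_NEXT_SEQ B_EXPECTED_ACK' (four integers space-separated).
After event 0: A_seq=1119 A_ack=200 B_seq=200 B_ack=1119
After event 1: A_seq=1119 A_ack=352 B_seq=352 B_ack=1119
After event 2: A_seq=1287 A_ack=352 B_seq=352 B_ack=1119
After event 3: A_seq=1445 A_ack=352 B_seq=352 B_ack=1119
After event 4: A_seq=1551 A_ack=352 B_seq=352 B_ack=1119
After event 5: A_seq=1694 A_ack=352 B_seq=352 B_ack=1119

Answer: 1694 352 352 1119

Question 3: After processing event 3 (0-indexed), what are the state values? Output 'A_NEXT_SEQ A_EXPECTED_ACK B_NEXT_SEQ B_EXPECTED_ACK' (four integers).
After event 0: A_seq=1119 A_ack=200 B_seq=200 B_ack=1119
After event 1: A_seq=1119 A_ack=352 B_seq=352 B_ack=1119
After event 2: A_seq=1287 A_ack=352 B_seq=352 B_ack=1119
After event 3: A_seq=1445 A_ack=352 B_seq=352 B_ack=1119

1445 352 352 1119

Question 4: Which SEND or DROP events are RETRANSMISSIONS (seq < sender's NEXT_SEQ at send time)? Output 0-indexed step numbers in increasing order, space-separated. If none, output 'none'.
Step 0: SEND seq=1000 -> fresh
Step 1: SEND seq=200 -> fresh
Step 2: DROP seq=1119 -> fresh
Step 3: SEND seq=1287 -> fresh
Step 4: SEND seq=1445 -> fresh
Step 5: SEND seq=1551 -> fresh

Answer: none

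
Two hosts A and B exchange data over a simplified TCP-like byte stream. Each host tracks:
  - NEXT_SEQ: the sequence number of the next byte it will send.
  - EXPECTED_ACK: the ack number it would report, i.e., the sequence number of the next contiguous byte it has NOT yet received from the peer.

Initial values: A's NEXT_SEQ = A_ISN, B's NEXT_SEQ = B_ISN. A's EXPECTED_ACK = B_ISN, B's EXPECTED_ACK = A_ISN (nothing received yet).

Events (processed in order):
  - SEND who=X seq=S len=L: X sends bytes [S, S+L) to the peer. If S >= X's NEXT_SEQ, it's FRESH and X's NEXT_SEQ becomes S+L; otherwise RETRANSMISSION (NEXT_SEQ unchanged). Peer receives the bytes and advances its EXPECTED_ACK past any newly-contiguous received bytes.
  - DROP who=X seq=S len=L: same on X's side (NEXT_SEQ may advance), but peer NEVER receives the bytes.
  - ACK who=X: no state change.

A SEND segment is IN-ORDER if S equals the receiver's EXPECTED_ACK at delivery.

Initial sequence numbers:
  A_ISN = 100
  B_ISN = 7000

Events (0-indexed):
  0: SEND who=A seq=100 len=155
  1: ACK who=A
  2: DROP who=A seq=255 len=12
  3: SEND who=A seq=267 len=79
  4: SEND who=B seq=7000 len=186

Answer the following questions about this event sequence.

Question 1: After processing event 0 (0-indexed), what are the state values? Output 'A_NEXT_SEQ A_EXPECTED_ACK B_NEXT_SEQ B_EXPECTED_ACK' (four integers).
After event 0: A_seq=255 A_ack=7000 B_seq=7000 B_ack=255

255 7000 7000 255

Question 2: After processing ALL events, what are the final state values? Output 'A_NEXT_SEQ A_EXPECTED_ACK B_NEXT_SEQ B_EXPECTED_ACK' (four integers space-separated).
After event 0: A_seq=255 A_ack=7000 B_seq=7000 B_ack=255
After event 1: A_seq=255 A_ack=7000 B_seq=7000 B_ack=255
After event 2: A_seq=267 A_ack=7000 B_seq=7000 B_ack=255
After event 3: A_seq=346 A_ack=7000 B_seq=7000 B_ack=255
After event 4: A_seq=346 A_ack=7186 B_seq=7186 B_ack=255

Answer: 346 7186 7186 255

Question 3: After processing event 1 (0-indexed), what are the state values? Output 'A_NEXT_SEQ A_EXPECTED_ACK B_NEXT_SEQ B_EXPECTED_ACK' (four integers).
After event 0: A_seq=255 A_ack=7000 B_seq=7000 B_ack=255
After event 1: A_seq=255 A_ack=7000 B_seq=7000 B_ack=255

255 7000 7000 255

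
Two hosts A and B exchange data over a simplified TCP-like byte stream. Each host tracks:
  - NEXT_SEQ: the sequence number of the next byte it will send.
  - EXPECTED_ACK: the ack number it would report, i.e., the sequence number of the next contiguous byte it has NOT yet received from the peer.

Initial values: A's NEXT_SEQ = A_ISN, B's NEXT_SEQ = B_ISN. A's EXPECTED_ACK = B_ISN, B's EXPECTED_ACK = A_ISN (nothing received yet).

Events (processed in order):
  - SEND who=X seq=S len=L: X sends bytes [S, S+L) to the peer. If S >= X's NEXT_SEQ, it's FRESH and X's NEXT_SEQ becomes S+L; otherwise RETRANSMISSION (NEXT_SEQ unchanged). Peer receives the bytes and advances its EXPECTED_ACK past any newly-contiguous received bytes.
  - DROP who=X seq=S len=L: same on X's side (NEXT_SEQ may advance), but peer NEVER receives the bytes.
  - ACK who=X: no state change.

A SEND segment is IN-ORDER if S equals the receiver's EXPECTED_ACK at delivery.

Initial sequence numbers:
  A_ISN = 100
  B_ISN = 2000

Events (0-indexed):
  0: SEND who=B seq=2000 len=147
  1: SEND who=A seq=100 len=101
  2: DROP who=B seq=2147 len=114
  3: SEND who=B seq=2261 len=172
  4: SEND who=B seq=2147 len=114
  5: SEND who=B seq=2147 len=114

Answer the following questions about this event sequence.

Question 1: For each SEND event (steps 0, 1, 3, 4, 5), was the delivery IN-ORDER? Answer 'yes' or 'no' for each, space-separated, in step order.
Step 0: SEND seq=2000 -> in-order
Step 1: SEND seq=100 -> in-order
Step 3: SEND seq=2261 -> out-of-order
Step 4: SEND seq=2147 -> in-order
Step 5: SEND seq=2147 -> out-of-order

Answer: yes yes no yes no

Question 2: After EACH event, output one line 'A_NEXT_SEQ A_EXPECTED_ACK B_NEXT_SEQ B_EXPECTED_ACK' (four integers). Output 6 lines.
100 2147 2147 100
201 2147 2147 201
201 2147 2261 201
201 2147 2433 201
201 2433 2433 201
201 2433 2433 201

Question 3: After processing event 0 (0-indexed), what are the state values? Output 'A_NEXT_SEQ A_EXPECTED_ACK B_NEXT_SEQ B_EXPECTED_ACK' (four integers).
After event 0: A_seq=100 A_ack=2147 B_seq=2147 B_ack=100

100 2147 2147 100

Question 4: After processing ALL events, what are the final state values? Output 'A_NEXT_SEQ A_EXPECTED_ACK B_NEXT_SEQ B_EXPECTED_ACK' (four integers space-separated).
After event 0: A_seq=100 A_ack=2147 B_seq=2147 B_ack=100
After event 1: A_seq=201 A_ack=2147 B_seq=2147 B_ack=201
After event 2: A_seq=201 A_ack=2147 B_seq=2261 B_ack=201
After event 3: A_seq=201 A_ack=2147 B_seq=2433 B_ack=201
After event 4: A_seq=201 A_ack=2433 B_seq=2433 B_ack=201
After event 5: A_seq=201 A_ack=2433 B_seq=2433 B_ack=201

Answer: 201 2433 2433 201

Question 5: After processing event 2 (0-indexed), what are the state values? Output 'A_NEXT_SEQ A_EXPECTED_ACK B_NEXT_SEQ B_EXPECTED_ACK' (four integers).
After event 0: A_seq=100 A_ack=2147 B_seq=2147 B_ack=100
After event 1: A_seq=201 A_ack=2147 B_seq=2147 B_ack=201
After event 2: A_seq=201 A_ack=2147 B_seq=2261 B_ack=201

201 2147 2261 201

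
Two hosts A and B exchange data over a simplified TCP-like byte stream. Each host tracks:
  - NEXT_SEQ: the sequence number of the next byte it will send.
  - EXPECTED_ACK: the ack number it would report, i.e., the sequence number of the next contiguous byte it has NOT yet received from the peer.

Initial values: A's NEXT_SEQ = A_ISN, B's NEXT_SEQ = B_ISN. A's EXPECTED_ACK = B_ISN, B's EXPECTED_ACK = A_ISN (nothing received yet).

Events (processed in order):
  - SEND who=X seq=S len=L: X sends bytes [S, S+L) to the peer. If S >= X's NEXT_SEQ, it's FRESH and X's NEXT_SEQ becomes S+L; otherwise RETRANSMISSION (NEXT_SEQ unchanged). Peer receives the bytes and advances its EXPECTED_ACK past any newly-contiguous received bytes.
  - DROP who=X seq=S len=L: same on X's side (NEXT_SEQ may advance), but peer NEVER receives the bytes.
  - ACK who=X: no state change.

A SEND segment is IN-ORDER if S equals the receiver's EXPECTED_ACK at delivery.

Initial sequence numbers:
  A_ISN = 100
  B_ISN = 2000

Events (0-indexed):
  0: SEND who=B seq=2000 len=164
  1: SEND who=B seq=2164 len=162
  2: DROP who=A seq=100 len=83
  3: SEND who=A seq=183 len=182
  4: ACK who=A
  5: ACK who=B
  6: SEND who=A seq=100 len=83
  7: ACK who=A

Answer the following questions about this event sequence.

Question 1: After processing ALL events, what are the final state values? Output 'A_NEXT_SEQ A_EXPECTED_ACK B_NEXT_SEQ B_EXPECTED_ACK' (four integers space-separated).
Answer: 365 2326 2326 365

Derivation:
After event 0: A_seq=100 A_ack=2164 B_seq=2164 B_ack=100
After event 1: A_seq=100 A_ack=2326 B_seq=2326 B_ack=100
After event 2: A_seq=183 A_ack=2326 B_seq=2326 B_ack=100
After event 3: A_seq=365 A_ack=2326 B_seq=2326 B_ack=100
After event 4: A_seq=365 A_ack=2326 B_seq=2326 B_ack=100
After event 5: A_seq=365 A_ack=2326 B_seq=2326 B_ack=100
After event 6: A_seq=365 A_ack=2326 B_seq=2326 B_ack=365
After event 7: A_seq=365 A_ack=2326 B_seq=2326 B_ack=365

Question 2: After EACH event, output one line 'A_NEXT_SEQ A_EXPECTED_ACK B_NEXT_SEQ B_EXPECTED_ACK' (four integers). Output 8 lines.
100 2164 2164 100
100 2326 2326 100
183 2326 2326 100
365 2326 2326 100
365 2326 2326 100
365 2326 2326 100
365 2326 2326 365
365 2326 2326 365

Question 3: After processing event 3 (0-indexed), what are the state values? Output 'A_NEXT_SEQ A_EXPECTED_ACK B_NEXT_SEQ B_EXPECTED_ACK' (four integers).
After event 0: A_seq=100 A_ack=2164 B_seq=2164 B_ack=100
After event 1: A_seq=100 A_ack=2326 B_seq=2326 B_ack=100
After event 2: A_seq=183 A_ack=2326 B_seq=2326 B_ack=100
After event 3: A_seq=365 A_ack=2326 B_seq=2326 B_ack=100

365 2326 2326 100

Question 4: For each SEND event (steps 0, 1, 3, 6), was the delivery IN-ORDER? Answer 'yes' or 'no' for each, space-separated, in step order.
Step 0: SEND seq=2000 -> in-order
Step 1: SEND seq=2164 -> in-order
Step 3: SEND seq=183 -> out-of-order
Step 6: SEND seq=100 -> in-order

Answer: yes yes no yes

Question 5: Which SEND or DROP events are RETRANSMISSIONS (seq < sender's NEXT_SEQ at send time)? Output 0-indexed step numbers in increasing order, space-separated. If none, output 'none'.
Answer: 6

Derivation:
Step 0: SEND seq=2000 -> fresh
Step 1: SEND seq=2164 -> fresh
Step 2: DROP seq=100 -> fresh
Step 3: SEND seq=183 -> fresh
Step 6: SEND seq=100 -> retransmit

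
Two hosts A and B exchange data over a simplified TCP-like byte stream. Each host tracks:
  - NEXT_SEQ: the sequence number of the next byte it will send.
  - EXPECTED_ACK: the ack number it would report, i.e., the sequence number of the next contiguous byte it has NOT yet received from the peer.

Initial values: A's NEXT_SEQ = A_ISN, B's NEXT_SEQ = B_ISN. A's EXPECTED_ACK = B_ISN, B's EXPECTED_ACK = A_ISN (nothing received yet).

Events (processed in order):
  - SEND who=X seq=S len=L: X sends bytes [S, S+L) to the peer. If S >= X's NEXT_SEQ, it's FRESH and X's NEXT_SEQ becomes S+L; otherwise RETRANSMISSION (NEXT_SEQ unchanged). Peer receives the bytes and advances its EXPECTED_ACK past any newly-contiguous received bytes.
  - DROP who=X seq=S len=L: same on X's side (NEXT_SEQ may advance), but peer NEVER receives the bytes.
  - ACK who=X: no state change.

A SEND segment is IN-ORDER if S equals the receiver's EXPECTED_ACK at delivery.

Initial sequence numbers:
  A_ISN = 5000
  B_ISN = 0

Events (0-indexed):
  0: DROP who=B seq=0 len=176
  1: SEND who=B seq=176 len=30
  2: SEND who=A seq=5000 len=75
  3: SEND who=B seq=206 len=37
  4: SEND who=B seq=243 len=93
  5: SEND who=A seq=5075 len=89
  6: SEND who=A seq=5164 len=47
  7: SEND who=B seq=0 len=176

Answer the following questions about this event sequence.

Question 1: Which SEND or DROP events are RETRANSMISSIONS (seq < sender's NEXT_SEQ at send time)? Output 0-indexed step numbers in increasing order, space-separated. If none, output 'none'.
Step 0: DROP seq=0 -> fresh
Step 1: SEND seq=176 -> fresh
Step 2: SEND seq=5000 -> fresh
Step 3: SEND seq=206 -> fresh
Step 4: SEND seq=243 -> fresh
Step 5: SEND seq=5075 -> fresh
Step 6: SEND seq=5164 -> fresh
Step 7: SEND seq=0 -> retransmit

Answer: 7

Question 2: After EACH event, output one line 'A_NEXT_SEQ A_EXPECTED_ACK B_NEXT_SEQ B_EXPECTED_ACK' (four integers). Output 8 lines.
5000 0 176 5000
5000 0 206 5000
5075 0 206 5075
5075 0 243 5075
5075 0 336 5075
5164 0 336 5164
5211 0 336 5211
5211 336 336 5211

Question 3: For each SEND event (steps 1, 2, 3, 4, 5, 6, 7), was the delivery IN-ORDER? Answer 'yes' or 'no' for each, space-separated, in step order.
Step 1: SEND seq=176 -> out-of-order
Step 2: SEND seq=5000 -> in-order
Step 3: SEND seq=206 -> out-of-order
Step 4: SEND seq=243 -> out-of-order
Step 5: SEND seq=5075 -> in-order
Step 6: SEND seq=5164 -> in-order
Step 7: SEND seq=0 -> in-order

Answer: no yes no no yes yes yes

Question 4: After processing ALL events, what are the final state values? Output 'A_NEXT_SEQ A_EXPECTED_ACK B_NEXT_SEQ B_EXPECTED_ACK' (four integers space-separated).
After event 0: A_seq=5000 A_ack=0 B_seq=176 B_ack=5000
After event 1: A_seq=5000 A_ack=0 B_seq=206 B_ack=5000
After event 2: A_seq=5075 A_ack=0 B_seq=206 B_ack=5075
After event 3: A_seq=5075 A_ack=0 B_seq=243 B_ack=5075
After event 4: A_seq=5075 A_ack=0 B_seq=336 B_ack=5075
After event 5: A_seq=5164 A_ack=0 B_seq=336 B_ack=5164
After event 6: A_seq=5211 A_ack=0 B_seq=336 B_ack=5211
After event 7: A_seq=5211 A_ack=336 B_seq=336 B_ack=5211

Answer: 5211 336 336 5211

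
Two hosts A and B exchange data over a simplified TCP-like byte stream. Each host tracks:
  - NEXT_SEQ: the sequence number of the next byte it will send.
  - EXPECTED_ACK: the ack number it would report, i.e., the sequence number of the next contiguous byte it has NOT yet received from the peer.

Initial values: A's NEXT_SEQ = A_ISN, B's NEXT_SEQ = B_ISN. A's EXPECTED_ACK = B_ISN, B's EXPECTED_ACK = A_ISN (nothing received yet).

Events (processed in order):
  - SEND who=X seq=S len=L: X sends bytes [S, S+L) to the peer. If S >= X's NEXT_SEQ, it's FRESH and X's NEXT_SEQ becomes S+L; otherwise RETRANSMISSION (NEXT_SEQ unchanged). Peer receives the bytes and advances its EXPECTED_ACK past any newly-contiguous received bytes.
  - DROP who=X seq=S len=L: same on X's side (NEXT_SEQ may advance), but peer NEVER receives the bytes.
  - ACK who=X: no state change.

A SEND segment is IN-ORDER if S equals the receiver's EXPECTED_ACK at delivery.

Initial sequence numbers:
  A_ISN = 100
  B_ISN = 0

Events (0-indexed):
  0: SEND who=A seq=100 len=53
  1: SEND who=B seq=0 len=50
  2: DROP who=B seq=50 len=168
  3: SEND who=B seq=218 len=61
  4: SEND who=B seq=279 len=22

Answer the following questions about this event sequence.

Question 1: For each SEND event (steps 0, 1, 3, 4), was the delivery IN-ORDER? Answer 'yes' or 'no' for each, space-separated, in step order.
Answer: yes yes no no

Derivation:
Step 0: SEND seq=100 -> in-order
Step 1: SEND seq=0 -> in-order
Step 3: SEND seq=218 -> out-of-order
Step 4: SEND seq=279 -> out-of-order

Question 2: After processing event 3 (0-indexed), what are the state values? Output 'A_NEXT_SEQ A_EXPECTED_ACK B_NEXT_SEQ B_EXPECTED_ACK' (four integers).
After event 0: A_seq=153 A_ack=0 B_seq=0 B_ack=153
After event 1: A_seq=153 A_ack=50 B_seq=50 B_ack=153
After event 2: A_seq=153 A_ack=50 B_seq=218 B_ack=153
After event 3: A_seq=153 A_ack=50 B_seq=279 B_ack=153

153 50 279 153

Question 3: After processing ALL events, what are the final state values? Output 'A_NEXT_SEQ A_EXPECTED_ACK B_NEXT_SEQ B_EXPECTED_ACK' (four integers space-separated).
Answer: 153 50 301 153

Derivation:
After event 0: A_seq=153 A_ack=0 B_seq=0 B_ack=153
After event 1: A_seq=153 A_ack=50 B_seq=50 B_ack=153
After event 2: A_seq=153 A_ack=50 B_seq=218 B_ack=153
After event 3: A_seq=153 A_ack=50 B_seq=279 B_ack=153
After event 4: A_seq=153 A_ack=50 B_seq=301 B_ack=153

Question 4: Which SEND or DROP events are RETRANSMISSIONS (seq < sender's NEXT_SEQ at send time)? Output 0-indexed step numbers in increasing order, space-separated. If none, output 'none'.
Answer: none

Derivation:
Step 0: SEND seq=100 -> fresh
Step 1: SEND seq=0 -> fresh
Step 2: DROP seq=50 -> fresh
Step 3: SEND seq=218 -> fresh
Step 4: SEND seq=279 -> fresh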